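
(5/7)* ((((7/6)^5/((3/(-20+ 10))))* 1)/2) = -60025/23328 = -2.57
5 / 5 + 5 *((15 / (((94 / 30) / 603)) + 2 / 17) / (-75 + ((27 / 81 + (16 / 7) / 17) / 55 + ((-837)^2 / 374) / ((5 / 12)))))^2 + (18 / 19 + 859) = 272917878005819444224487 / 316214020433979904816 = 863.08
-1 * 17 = -17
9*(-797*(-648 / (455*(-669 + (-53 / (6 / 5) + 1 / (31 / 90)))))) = -864547344 / 60109595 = -14.38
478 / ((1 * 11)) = 478 / 11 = 43.45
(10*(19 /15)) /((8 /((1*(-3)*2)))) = -19 /2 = -9.50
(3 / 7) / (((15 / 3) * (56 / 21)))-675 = -188991 / 280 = -674.97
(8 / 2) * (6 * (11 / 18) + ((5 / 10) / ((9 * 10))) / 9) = 5941 / 405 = 14.67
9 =9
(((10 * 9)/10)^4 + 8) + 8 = 6577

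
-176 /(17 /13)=-2288 /17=-134.59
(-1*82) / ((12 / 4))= -82 / 3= -27.33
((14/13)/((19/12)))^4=796594176/3722098081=0.21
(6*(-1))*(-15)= 90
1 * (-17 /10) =-17 /10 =-1.70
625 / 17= 36.76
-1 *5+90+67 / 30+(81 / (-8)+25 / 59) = 548927 / 7080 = 77.53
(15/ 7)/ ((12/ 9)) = 45/ 28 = 1.61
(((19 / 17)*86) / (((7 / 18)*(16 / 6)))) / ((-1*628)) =-22059 / 149464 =-0.15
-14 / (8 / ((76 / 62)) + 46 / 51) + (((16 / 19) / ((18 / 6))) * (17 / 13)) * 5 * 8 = 34130917 / 2666859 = 12.80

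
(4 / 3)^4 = 256 / 81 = 3.16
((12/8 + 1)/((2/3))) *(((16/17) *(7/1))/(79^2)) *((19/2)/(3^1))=1330/106097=0.01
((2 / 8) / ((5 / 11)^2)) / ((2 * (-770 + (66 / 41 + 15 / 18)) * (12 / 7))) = -34727 / 75527600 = -0.00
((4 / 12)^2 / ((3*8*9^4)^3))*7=7 / 35138753210820096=0.00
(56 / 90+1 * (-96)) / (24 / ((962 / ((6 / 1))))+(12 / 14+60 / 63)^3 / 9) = -4779722493 / 40493200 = -118.04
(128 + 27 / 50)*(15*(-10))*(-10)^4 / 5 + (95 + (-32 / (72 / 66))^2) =-347049401 / 9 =-38561044.56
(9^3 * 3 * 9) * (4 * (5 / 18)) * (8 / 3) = 58320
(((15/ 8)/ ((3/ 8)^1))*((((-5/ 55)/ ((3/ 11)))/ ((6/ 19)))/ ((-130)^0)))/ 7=-95/ 126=-0.75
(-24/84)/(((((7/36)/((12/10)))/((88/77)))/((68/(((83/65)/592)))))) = -1808621568/28469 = -63529.51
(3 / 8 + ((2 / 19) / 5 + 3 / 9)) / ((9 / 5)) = 1663 / 4104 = 0.41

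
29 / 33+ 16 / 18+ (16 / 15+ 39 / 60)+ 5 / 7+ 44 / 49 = 494471 / 97020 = 5.10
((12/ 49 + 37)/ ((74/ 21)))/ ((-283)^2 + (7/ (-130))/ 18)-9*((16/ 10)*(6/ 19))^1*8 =-167749268347062/ 4611180065065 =-36.38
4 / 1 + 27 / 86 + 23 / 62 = 6245 / 1333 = 4.68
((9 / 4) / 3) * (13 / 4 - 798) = -9537 / 16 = -596.06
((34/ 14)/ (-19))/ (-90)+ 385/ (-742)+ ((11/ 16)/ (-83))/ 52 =-11338133927/ 21904908480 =-0.52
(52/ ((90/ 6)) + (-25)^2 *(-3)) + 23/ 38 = -1066429/ 570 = -1870.93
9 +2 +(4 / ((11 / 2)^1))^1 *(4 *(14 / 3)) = 811 / 33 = 24.58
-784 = -784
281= 281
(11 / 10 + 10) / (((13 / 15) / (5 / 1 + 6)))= 3663 / 26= 140.88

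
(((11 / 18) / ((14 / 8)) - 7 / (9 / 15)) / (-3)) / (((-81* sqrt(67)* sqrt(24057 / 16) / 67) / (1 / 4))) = -713* sqrt(2211) / 13640319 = -0.00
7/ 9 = 0.78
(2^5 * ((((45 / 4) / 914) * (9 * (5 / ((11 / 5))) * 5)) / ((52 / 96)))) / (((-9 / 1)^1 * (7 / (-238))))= 18360000 / 65351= 280.94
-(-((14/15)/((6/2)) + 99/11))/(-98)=-419/4410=-0.10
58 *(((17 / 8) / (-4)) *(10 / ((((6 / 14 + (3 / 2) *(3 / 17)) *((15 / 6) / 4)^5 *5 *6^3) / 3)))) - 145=-732965633 / 4640625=-157.95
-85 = -85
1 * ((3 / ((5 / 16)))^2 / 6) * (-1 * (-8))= 122.88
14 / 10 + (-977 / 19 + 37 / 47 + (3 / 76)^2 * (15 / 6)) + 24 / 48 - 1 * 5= -145861697 / 2714720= -53.73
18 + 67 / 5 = 157 / 5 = 31.40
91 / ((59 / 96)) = 8736 / 59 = 148.07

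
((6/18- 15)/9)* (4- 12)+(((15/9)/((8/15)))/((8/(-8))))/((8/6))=9239/864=10.69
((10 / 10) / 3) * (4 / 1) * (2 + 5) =28 / 3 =9.33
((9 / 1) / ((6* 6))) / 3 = 1 / 12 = 0.08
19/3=6.33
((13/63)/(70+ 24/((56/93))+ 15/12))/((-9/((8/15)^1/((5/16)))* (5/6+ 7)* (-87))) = 13312/25759779975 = 0.00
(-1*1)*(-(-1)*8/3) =-8/3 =-2.67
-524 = -524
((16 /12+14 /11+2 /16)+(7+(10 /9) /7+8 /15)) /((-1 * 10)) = -288929 /277200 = -1.04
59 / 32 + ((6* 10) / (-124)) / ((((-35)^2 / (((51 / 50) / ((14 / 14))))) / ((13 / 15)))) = 56002517 / 30380000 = 1.84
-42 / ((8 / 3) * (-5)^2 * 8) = -63 / 800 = -0.08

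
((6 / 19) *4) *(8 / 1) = 192 / 19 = 10.11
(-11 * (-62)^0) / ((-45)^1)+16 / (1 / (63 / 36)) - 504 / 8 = -1564 / 45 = -34.76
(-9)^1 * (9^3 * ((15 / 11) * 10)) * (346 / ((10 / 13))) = -442670670 / 11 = -40242788.18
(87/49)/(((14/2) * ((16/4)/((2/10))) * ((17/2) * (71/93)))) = 8091/4140010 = 0.00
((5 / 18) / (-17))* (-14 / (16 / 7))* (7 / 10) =343 / 4896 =0.07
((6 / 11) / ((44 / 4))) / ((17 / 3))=18 / 2057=0.01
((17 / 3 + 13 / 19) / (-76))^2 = 32761 / 4691556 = 0.01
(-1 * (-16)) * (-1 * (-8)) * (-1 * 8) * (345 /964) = -88320 /241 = -366.47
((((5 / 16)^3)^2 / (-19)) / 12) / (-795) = 3125 / 608207634432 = 0.00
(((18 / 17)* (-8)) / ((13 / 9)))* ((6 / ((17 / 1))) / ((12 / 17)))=-648 / 221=-2.93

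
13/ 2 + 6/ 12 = 7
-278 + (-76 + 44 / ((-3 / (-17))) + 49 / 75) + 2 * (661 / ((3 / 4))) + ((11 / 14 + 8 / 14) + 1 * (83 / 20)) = 3494737 / 2100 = 1664.16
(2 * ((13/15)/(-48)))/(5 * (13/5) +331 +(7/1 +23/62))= -403/3921300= -0.00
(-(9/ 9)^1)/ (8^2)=-1/ 64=-0.02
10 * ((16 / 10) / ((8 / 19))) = 38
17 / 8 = 2.12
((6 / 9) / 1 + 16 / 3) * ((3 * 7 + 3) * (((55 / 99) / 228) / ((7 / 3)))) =20 / 133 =0.15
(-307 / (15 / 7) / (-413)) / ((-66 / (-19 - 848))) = 88723 / 19470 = 4.56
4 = 4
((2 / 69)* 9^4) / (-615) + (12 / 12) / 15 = -3431 / 14145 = -0.24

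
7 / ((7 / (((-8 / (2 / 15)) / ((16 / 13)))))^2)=38025 / 112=339.51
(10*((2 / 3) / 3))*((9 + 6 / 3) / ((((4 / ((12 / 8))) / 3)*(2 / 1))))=55 / 4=13.75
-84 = -84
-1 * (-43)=43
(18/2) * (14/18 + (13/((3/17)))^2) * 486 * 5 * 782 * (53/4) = 1229916681360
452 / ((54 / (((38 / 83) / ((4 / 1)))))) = 2147 / 2241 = 0.96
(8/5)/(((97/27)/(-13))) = -5.79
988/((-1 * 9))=-988/9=-109.78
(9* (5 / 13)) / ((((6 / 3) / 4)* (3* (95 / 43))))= 258 / 247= 1.04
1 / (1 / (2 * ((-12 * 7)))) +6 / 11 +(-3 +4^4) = 941 / 11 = 85.55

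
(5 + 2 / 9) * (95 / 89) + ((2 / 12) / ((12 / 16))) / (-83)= 370417 / 66483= 5.57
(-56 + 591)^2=286225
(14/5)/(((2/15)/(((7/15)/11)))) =49/55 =0.89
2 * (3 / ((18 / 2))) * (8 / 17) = 16 / 51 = 0.31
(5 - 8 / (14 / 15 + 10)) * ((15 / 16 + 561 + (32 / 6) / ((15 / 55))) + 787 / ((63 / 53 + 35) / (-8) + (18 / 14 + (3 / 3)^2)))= 2137045225 / 2178576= 980.94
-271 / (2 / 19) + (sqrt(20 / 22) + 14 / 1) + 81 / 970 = -1241802 / 485 + sqrt(110) / 11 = -2559.46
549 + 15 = 564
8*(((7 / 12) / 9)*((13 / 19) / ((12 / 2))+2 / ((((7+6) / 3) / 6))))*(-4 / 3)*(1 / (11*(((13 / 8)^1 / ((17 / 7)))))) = -2324512 / 8583003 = -0.27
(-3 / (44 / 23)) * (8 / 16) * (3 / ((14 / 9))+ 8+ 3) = -12489 / 1232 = -10.14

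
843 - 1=842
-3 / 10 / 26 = -3 / 260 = -0.01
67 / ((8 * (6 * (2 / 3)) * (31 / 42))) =2.84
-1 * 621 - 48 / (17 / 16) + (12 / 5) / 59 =-3340671 / 5015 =-666.14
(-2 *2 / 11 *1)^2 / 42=8 / 2541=0.00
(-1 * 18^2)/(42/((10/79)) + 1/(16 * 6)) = -155520/159269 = -0.98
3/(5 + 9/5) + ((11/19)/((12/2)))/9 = 3941/8721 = 0.45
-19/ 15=-1.27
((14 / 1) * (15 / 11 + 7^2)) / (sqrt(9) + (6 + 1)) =70.51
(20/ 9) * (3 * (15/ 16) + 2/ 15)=707/ 108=6.55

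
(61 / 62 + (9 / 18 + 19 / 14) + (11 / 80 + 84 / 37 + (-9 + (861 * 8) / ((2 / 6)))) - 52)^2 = 175220561172330748881 / 412574982400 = 424699917.95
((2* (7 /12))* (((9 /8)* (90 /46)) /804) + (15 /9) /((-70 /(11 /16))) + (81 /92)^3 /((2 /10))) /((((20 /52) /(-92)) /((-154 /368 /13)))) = 10241694683 /391290720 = 26.17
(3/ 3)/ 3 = 1/ 3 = 0.33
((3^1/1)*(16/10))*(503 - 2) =12024/5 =2404.80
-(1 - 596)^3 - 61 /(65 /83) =13691911812 /65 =210644797.11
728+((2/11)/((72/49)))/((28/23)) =1153313/1584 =728.10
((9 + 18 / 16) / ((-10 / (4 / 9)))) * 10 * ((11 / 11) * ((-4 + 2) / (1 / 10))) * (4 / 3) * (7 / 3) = 280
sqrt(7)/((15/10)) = 1.76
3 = 3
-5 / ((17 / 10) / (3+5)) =-400 / 17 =-23.53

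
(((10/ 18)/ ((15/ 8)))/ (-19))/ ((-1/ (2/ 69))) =16/ 35397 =0.00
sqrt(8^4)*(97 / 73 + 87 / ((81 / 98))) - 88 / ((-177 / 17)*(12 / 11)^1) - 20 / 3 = 793406666 / 116289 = 6822.71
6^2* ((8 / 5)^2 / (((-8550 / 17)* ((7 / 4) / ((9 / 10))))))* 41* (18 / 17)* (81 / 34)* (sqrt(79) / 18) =-3825792* sqrt(79) / 7065625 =-4.81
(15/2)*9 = 135/2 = 67.50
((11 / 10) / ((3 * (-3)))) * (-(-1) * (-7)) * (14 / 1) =539 / 45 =11.98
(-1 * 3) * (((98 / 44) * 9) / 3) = -441 / 22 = -20.05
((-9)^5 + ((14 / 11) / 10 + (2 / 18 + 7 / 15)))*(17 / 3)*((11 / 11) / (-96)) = 248445701 / 71280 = 3485.49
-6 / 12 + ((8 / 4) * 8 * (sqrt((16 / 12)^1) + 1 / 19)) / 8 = -15 / 38 + 4 * sqrt(3) / 3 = 1.91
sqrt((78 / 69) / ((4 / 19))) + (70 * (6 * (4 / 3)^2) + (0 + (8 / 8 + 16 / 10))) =sqrt(11362) / 46 + 11239 / 15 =751.58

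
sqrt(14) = 3.74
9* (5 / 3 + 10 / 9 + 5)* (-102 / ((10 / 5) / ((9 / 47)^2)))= -289170 / 2209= -130.91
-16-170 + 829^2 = 687055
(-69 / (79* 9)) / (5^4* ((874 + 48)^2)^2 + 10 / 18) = -0.00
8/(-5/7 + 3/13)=-182/11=-16.55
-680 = -680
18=18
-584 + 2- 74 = -656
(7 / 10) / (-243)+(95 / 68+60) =5072387 / 82620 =61.39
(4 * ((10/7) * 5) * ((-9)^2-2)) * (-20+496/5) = 1251360/7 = 178765.71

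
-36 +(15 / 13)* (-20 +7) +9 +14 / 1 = -28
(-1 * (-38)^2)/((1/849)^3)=-883670310756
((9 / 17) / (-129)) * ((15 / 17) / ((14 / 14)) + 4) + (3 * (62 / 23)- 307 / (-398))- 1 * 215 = -23452289313 / 113756758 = -206.16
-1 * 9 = -9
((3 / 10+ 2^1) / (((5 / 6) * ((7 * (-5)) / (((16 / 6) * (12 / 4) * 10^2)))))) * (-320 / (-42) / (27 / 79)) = -1860608 / 1323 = -1406.36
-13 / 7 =-1.86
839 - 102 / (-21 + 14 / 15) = 254069 / 301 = 844.08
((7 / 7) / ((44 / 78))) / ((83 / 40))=780 / 913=0.85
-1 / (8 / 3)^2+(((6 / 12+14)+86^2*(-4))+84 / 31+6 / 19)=-1114543125 / 37696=-29566.62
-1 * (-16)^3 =4096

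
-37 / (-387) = 37 / 387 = 0.10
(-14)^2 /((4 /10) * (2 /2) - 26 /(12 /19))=-5880 /1223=-4.81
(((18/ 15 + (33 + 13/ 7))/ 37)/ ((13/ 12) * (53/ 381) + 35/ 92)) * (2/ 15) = 22117812/ 90410425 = 0.24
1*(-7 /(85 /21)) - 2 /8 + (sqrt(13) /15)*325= -673 /340 + 65*sqrt(13) /3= 76.14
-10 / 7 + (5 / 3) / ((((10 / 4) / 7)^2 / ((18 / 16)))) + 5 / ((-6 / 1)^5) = 3611777 / 272160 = 13.27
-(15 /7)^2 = -225 /49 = -4.59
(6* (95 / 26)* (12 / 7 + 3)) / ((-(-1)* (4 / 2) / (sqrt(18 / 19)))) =1485* sqrt(38) / 182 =50.30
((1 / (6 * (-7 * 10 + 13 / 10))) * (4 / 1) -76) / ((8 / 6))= -39164 / 687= -57.01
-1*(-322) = 322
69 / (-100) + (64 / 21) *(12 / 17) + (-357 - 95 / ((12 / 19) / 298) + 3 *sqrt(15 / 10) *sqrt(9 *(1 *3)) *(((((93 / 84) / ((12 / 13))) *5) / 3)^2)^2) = -1612915483 / 35700 + 16485427050625 *sqrt(2) / 76473040896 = -44874.84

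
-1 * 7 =-7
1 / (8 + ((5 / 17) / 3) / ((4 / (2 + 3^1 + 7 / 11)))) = 1122 / 9131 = 0.12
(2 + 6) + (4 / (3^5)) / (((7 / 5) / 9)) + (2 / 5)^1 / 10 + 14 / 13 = 566507 / 61425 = 9.22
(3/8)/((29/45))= 135/232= 0.58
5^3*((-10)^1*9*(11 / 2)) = -61875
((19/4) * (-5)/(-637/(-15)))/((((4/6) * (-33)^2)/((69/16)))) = -32775/9865856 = -0.00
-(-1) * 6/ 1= 6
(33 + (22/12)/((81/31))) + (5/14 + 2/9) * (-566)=-1000933/3402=-294.22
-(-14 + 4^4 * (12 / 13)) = -2890 / 13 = -222.31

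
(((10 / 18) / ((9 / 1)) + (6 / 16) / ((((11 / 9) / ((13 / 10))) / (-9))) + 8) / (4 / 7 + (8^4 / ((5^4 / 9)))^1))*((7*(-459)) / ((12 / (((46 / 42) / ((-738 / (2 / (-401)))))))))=-109056107125 / 732815937444096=-0.00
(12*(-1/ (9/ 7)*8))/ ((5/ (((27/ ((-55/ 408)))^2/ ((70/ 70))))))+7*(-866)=-9152656198/ 15125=-605134.29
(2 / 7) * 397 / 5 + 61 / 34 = 29131 / 1190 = 24.48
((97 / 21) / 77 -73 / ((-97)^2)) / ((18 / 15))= 1986580 / 45643059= 0.04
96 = 96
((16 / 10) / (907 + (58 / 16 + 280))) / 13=64 / 619125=0.00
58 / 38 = 29 / 19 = 1.53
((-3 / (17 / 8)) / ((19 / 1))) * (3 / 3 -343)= 432 / 17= 25.41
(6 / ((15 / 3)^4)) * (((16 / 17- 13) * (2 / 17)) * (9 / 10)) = -0.01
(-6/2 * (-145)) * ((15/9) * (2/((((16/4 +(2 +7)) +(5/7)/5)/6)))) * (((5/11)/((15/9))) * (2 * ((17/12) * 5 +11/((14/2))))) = 1581225/506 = 3124.95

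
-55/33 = -5/3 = -1.67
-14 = -14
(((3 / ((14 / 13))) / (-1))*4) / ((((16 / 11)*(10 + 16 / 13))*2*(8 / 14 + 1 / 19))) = -105963 / 193888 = -0.55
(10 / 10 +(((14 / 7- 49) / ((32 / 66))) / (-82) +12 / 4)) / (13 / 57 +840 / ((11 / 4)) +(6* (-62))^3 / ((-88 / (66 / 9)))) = 4262973 / 3529229449952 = 0.00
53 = 53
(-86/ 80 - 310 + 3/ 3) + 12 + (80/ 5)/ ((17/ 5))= -199491/ 680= -293.37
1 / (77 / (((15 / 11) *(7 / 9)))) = 5 / 363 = 0.01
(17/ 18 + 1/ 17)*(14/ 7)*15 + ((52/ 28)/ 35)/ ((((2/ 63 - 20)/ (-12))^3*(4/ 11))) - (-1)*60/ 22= 1349160244853/ 41061601185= 32.86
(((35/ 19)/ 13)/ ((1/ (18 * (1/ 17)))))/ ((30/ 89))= 1869/ 4199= 0.45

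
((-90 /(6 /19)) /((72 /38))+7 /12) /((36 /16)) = -1798 /27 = -66.59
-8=-8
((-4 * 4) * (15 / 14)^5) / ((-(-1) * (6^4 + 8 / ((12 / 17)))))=-2278125 / 131834108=-0.02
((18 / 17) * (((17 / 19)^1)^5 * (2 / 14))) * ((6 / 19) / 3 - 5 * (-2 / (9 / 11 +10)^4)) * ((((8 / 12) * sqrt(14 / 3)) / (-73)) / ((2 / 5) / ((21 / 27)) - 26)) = 2019248160 * sqrt(42) / 1838829612214399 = 0.00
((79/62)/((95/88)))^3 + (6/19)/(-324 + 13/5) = 67452118354582/41046088210375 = 1.64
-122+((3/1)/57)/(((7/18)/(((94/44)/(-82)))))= -14636275/119966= -122.00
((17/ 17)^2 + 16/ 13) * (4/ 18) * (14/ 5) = 812/ 585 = 1.39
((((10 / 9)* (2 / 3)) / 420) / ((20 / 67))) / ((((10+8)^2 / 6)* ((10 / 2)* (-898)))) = -67 / 2749496400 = -0.00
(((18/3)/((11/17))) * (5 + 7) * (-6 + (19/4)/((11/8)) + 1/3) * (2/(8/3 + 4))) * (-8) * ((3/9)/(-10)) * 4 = -238272/3025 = -78.77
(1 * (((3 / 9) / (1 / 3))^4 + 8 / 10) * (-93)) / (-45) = 93 / 25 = 3.72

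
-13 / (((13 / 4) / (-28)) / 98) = 10976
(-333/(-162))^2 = 1369/324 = 4.23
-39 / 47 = -0.83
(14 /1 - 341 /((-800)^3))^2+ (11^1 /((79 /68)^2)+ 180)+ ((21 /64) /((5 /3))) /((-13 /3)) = 8169339072644046042226373 /21268529152000000000000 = 384.10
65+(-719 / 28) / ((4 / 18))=-2831 / 56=-50.55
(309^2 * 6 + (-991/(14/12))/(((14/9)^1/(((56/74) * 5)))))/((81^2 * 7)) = 1825214/146853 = 12.43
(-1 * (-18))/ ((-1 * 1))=-18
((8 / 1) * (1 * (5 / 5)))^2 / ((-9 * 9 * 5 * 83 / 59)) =-3776 / 33615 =-0.11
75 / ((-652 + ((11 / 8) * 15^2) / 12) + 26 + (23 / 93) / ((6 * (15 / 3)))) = -0.12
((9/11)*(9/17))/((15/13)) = 0.38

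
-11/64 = -0.17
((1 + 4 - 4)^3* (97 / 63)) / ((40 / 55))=1067 / 504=2.12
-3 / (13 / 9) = -27 / 13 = -2.08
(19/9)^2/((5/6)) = 722/135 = 5.35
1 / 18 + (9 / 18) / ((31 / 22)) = 229 / 558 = 0.41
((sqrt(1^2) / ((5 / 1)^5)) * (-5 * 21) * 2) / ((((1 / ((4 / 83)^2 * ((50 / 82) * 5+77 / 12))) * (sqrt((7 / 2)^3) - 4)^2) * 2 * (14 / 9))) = -315856368 / 8160128140625 - 75108096 * sqrt(14) / 8160128140625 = -0.00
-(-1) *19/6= 19/6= 3.17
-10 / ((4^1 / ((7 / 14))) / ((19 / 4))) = -95 / 16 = -5.94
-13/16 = -0.81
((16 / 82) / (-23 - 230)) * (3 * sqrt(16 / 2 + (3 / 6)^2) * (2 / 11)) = -0.00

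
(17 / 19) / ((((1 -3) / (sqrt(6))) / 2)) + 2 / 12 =1 / 6 -17 * sqrt(6) / 19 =-2.02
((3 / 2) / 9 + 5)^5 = 28629151 / 7776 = 3681.73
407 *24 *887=8664216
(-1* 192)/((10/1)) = -96/5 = -19.20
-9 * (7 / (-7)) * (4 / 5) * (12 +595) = 21852 / 5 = 4370.40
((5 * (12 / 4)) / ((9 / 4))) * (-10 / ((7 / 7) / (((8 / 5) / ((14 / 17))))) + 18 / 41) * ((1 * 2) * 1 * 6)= -436000 / 287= -1519.16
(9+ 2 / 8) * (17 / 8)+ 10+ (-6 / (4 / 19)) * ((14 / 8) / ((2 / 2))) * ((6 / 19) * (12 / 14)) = 517 / 32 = 16.16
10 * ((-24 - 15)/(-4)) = 195/2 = 97.50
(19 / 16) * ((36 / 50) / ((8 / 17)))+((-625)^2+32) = 625054107 / 1600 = 390658.82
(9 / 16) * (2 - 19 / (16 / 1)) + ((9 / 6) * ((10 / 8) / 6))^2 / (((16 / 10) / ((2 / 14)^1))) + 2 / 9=88765 / 129024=0.69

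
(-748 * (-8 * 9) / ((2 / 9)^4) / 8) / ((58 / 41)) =452728683 / 232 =1951416.74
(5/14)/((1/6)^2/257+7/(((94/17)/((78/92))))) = 12501765/37574999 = 0.33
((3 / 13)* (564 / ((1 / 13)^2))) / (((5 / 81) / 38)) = 67703688 / 5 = 13540737.60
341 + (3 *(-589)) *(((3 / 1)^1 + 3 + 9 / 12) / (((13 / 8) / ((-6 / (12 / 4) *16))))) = 3057809 / 13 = 235216.08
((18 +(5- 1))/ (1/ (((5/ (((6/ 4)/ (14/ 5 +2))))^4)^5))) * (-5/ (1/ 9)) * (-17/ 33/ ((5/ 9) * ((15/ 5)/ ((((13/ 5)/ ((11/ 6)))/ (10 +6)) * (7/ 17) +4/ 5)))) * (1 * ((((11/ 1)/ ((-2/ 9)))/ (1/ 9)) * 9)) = -6203629590836228583675232518144/ 5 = -1240725918167245716735047000000.00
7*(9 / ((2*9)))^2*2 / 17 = 0.21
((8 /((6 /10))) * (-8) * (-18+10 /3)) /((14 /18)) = 14080 /7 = 2011.43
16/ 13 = 1.23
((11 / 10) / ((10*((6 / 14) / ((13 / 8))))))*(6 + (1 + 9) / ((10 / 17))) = 23023 / 2400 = 9.59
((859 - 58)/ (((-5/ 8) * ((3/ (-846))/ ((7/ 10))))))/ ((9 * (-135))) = -234248/ 1125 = -208.22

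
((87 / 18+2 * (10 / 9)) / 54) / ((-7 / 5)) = -635 / 6804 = -0.09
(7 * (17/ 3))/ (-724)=-119/ 2172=-0.05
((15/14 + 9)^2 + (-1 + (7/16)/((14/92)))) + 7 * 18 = 89889/392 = 229.31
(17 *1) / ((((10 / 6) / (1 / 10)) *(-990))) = -17 / 16500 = -0.00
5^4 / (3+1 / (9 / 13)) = 1125 / 8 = 140.62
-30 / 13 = -2.31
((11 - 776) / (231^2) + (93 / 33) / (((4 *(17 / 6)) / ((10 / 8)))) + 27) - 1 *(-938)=778361035 / 806344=965.30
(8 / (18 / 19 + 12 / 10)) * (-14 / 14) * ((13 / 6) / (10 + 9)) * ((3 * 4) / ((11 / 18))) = -1560 / 187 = -8.34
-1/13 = -0.08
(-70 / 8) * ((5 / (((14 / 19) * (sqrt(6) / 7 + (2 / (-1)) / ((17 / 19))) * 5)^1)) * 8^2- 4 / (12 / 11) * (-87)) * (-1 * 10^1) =1686006175 / 69022- 7687400 * sqrt(6) / 34511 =23881.45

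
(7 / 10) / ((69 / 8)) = 28 / 345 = 0.08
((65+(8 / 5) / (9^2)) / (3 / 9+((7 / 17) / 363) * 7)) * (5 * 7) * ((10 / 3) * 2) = 3791688670 / 85293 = 44454.86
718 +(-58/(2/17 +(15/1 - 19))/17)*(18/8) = 31679/44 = 719.98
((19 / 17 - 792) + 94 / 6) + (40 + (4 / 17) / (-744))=-2324753 / 3162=-735.22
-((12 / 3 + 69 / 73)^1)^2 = -130321 / 5329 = -24.46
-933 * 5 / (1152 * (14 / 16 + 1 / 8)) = -1555 / 384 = -4.05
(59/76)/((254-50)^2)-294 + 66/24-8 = -946472629/3162816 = -299.25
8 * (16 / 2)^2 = 512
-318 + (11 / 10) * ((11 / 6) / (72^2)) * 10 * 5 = -9890467 / 31104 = -317.98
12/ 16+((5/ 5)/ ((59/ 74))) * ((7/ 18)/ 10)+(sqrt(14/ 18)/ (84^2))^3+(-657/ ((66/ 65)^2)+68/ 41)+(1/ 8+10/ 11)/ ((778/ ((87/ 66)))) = -104077869727079/ 163958271840+sqrt(7)/ 1355006693376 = -634.78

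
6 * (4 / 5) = 24 / 5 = 4.80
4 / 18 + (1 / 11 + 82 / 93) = 3667 / 3069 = 1.19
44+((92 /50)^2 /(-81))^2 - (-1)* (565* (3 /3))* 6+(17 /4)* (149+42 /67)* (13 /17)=2692668917536333 /686854687500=3920.29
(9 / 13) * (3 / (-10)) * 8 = -108 / 65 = -1.66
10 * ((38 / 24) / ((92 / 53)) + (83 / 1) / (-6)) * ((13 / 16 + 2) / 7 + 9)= -25035075 / 20608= -1214.82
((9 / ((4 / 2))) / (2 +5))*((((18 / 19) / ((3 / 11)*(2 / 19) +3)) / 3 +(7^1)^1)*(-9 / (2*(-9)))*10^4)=33727500 / 1477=22835.14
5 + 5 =10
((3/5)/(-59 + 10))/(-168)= 1/13720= 0.00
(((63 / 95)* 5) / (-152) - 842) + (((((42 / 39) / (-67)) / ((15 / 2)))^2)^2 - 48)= -74892011698825049412847 / 84146265278836605000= -890.02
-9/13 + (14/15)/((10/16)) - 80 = -77219/975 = -79.20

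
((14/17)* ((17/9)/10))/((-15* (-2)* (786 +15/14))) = 49/7437825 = 0.00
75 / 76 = 0.99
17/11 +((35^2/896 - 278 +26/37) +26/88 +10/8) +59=-11140167/52096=-213.84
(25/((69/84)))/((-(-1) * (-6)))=-350/69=-5.07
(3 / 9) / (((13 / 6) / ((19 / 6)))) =19 / 39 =0.49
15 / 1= 15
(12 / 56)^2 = 9 / 196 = 0.05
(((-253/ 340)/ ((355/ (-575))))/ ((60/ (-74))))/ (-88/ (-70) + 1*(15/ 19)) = -28635299/ 39425448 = -0.73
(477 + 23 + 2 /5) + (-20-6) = 474.40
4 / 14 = 0.29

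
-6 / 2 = -3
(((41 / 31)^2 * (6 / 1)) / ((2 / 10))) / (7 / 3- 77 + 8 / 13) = -983385 / 1387684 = -0.71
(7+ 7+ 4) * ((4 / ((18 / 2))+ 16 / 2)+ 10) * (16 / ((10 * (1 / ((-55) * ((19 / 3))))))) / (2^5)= -17347 / 3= -5782.33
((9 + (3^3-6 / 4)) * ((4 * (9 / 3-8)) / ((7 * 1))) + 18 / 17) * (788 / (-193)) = 9143952 / 22967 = 398.13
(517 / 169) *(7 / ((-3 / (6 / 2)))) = -3619 / 169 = -21.41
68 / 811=0.08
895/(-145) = -179/29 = -6.17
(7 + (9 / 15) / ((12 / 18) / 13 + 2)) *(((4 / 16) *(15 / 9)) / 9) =2917 / 8640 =0.34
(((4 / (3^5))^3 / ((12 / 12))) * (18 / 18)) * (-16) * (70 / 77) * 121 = -112640 / 14348907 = -0.01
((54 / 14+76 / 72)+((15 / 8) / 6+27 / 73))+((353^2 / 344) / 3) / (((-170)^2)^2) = 7393028965630597 / 1321348991760000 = 5.60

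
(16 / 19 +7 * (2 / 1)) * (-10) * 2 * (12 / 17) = -67680 / 323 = -209.54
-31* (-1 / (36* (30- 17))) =31 / 468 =0.07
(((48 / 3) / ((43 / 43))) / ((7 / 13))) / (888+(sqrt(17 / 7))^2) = 208 / 6233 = 0.03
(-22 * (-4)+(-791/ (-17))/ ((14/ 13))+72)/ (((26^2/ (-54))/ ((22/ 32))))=-11.16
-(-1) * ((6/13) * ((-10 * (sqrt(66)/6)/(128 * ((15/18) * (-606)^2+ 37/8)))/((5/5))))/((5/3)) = -3 * sqrt(66)/254620808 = -0.00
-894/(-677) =894/677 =1.32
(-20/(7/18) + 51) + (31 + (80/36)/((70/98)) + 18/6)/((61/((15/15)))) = 691/3843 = 0.18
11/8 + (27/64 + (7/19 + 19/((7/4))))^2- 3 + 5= 139.04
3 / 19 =0.16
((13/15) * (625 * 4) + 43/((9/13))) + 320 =22939/9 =2548.78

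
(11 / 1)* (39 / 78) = 11 / 2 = 5.50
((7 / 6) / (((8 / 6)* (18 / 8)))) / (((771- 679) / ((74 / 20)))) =259 / 16560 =0.02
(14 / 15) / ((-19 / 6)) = -0.29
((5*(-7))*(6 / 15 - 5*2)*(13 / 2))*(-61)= -133224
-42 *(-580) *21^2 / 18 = 596820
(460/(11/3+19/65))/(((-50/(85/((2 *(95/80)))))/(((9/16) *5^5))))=-2144390625/14668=-146195.16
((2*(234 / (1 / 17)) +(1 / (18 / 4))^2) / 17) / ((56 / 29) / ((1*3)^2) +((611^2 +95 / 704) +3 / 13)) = 171039531520 / 136436649286023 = 0.00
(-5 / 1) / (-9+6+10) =-5 / 7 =-0.71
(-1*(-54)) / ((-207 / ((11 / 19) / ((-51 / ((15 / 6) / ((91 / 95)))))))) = 275 / 35581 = 0.01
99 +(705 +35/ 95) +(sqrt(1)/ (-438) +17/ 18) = 10052692/ 12483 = 805.31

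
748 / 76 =187 / 19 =9.84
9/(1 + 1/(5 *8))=360/41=8.78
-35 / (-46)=35 / 46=0.76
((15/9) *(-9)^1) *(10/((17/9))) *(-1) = 1350/17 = 79.41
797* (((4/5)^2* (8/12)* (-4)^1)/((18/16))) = -816128/675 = -1209.08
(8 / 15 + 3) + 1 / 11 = 598 / 165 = 3.62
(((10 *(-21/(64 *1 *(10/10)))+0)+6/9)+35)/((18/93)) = 96379/576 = 167.32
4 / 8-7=-13 / 2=-6.50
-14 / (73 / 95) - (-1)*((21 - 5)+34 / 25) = -0.86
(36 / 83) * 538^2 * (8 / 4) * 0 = 0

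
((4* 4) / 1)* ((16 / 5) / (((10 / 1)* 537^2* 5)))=0.00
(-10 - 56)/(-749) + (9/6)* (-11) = -24585/1498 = -16.41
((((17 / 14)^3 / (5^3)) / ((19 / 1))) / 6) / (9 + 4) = 4913 / 508326000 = 0.00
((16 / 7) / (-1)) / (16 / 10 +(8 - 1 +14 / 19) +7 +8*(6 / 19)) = -95 / 784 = -0.12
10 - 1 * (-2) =12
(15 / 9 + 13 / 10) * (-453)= -13439 / 10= -1343.90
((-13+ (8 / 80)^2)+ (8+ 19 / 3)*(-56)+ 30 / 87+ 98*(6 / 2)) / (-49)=4535413 / 426300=10.64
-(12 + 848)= -860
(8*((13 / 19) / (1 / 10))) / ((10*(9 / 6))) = 208 / 57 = 3.65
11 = 11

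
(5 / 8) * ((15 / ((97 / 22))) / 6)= 275 / 776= 0.35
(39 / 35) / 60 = 13 / 700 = 0.02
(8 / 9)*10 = 80 / 9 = 8.89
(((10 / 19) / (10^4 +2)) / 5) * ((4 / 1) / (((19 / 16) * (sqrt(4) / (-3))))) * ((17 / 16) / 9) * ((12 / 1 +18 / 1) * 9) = -1020 / 601787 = -0.00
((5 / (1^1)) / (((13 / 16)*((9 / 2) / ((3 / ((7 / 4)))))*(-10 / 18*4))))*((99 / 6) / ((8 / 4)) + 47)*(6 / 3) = -816 / 7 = -116.57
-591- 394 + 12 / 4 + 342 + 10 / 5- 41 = -679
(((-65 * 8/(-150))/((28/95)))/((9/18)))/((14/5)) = 1235/147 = 8.40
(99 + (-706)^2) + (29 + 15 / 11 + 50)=5484769 / 11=498615.36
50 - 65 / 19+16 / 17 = 15349 / 323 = 47.52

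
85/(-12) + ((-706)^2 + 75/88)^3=253162692107055537075641/2044416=123831300531328035.52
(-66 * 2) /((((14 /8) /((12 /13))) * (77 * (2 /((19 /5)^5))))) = -713116512 /1990625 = -358.24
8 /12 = 2 /3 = 0.67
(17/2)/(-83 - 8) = -17/182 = -0.09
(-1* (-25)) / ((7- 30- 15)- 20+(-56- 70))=-25 / 184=-0.14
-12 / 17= -0.71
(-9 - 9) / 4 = -9 / 2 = -4.50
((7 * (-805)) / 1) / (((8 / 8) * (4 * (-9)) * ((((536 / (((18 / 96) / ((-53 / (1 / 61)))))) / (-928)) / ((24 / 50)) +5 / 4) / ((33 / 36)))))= 359513 / 51989772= 0.01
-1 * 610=-610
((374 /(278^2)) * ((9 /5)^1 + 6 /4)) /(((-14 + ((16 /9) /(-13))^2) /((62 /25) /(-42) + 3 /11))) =-1579423131 /6471230832500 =-0.00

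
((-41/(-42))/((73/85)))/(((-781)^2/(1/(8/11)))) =3485/1360102128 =0.00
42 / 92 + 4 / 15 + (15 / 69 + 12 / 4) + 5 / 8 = 12601 / 2760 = 4.57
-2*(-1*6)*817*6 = 58824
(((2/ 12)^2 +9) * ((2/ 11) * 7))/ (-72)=-2275/ 14256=-0.16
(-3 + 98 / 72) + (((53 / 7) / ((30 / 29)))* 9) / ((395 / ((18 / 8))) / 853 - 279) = -5056901341 / 2696781780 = -1.88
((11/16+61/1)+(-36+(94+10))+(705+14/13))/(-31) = -173839/6448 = -26.96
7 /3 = 2.33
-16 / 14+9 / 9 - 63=-442 / 7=-63.14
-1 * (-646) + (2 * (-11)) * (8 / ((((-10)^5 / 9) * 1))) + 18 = 4150099 / 6250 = 664.02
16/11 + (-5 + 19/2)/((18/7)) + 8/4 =5.20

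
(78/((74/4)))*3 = 468/37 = 12.65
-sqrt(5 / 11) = -sqrt(55) / 11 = -0.67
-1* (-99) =99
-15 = -15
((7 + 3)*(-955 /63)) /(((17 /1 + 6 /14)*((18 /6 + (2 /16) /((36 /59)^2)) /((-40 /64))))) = 687600 /421937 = 1.63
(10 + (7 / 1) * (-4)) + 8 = -10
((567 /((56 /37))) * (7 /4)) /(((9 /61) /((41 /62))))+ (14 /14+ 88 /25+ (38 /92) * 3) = 3358722841 /1140800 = 2944.18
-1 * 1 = -1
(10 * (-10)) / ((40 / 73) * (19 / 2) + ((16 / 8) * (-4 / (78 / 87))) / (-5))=-118625 / 8292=-14.31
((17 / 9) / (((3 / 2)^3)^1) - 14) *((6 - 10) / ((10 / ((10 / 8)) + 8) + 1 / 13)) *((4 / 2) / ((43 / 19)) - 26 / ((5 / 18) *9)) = -10529584 / 330885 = -31.82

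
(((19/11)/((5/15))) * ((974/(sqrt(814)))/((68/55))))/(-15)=-9253 * sqrt(814)/27676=-9.54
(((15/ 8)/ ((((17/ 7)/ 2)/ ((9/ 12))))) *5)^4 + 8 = 6197289448673/ 5473632256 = 1132.21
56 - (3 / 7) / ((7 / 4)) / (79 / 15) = 55.95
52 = 52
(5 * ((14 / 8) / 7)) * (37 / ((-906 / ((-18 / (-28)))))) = -555 / 16912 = -0.03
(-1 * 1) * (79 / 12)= -79 / 12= -6.58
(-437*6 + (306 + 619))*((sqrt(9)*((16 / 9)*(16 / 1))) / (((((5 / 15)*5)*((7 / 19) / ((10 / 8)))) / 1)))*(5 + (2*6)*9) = -233181376 / 7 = -33311625.14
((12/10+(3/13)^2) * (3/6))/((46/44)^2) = 256278/447005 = 0.57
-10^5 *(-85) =8500000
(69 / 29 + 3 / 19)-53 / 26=7145 / 14326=0.50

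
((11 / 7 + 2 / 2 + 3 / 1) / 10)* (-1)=-39 / 70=-0.56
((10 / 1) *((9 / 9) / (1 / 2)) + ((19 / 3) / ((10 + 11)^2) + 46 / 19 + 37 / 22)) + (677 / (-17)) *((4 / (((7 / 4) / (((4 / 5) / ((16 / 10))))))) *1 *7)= -2768391985 / 9401238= -294.47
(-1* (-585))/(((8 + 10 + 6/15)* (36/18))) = 2925/184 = 15.90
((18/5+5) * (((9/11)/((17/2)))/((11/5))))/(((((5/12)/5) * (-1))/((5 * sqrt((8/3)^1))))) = -30960 * sqrt(6)/2057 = -36.87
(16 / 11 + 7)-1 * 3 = 60 / 11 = 5.45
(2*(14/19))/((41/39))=1092/779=1.40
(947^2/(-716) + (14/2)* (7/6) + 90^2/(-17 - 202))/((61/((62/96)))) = -6228526355/459122112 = -13.57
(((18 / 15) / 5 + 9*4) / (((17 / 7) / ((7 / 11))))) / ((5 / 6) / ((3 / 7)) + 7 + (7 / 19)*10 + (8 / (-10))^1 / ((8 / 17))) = 3795687 / 4368320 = 0.87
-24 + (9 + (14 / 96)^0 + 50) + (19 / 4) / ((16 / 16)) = 163 / 4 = 40.75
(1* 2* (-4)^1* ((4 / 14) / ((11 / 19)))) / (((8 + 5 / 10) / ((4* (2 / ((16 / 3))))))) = -912 / 1309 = -0.70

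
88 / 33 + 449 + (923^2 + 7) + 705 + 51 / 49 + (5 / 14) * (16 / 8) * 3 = 125405090 / 147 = 853095.85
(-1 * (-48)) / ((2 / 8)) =192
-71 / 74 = -0.96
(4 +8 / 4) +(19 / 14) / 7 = 6.19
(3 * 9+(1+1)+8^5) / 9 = 32797 / 9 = 3644.11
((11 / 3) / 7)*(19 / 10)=209 / 210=1.00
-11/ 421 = -0.03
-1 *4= -4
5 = 5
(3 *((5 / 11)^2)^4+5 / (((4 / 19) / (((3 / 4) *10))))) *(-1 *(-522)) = 79727873690925 / 857435524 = 92984.10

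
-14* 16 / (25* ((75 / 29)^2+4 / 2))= -188384 / 182675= -1.03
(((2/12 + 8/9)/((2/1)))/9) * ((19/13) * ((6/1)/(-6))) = -361/4212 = -0.09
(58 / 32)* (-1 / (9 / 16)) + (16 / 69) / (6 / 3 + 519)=-347459 / 107847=-3.22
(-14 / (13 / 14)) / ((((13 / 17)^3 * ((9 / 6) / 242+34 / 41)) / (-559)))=821675824816 / 36424063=22558.60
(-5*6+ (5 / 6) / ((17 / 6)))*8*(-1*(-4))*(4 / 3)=-64640 / 51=-1267.45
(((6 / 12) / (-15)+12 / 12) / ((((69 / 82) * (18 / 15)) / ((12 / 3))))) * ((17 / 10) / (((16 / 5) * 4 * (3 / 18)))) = 20213 / 6624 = 3.05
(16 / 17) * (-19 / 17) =-304 / 289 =-1.05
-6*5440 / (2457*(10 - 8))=-5440 / 819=-6.64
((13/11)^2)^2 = 1.95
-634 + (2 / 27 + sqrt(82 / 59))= -17116 / 27 + sqrt(4838) / 59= -632.75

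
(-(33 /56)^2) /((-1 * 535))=1089 /1677760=0.00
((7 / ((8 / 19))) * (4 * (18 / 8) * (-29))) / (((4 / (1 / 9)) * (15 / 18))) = -144.64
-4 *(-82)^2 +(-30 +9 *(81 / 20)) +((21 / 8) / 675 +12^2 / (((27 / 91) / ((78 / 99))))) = -58315757 / 2200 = -26507.16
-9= -9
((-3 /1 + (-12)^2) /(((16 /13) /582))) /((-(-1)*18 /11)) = 651937 /16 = 40746.06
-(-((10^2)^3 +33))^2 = -1000066001089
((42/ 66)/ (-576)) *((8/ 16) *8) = -7/ 1584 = -0.00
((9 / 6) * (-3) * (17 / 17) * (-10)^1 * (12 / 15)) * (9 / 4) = 81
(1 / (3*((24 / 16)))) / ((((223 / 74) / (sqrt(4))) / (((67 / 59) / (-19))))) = -19832 / 2249847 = -0.01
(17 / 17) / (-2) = -1 / 2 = -0.50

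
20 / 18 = 10 / 9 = 1.11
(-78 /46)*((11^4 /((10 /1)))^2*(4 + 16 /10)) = -58519974513 /2875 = -20354773.74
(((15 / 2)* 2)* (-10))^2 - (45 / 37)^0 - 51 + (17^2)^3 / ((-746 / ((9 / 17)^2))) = 9981007 / 746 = 13379.37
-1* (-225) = 225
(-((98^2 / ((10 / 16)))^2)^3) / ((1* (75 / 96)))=-6582680986455533438466227437568 / 390625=-16851663325326165602473540.00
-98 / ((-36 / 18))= 49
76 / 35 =2.17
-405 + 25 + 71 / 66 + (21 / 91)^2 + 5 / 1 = -4170157 / 11154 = -373.87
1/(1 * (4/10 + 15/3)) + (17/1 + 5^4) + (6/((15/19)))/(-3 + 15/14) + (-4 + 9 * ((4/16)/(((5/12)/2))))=29027/45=645.04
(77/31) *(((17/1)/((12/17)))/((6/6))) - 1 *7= 19649/372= 52.82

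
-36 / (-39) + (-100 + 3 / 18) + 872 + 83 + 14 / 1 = 67867 / 78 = 870.09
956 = 956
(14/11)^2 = 196/121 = 1.62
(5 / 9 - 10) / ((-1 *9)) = 85 / 81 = 1.05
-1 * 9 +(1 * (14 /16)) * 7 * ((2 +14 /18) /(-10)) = -1541 /144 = -10.70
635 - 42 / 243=51421 / 81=634.83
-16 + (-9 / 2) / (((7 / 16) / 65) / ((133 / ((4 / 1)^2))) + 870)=-16.01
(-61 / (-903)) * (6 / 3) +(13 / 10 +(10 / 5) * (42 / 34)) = 3.91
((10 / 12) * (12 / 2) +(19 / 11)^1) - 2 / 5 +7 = 733 / 55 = 13.33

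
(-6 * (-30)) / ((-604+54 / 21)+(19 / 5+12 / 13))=-81900 / 271501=-0.30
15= 15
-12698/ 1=-12698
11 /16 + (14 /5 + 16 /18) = 3151 /720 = 4.38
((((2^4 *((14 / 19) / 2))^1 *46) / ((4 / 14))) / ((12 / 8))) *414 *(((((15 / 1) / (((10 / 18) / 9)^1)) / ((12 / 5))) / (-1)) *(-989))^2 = 49904031062220300 / 19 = 2626527950643173.68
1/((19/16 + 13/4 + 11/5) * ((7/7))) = 0.15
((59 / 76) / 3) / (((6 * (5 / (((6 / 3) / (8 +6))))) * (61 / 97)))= 5723 / 2920680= 0.00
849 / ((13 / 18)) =15282 / 13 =1175.54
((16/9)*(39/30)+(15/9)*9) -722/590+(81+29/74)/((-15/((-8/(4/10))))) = 12241054/98235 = 124.61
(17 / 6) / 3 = 17 / 18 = 0.94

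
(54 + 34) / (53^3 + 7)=22 / 37221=0.00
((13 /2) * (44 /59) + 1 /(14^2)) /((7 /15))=841725 /80948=10.40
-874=-874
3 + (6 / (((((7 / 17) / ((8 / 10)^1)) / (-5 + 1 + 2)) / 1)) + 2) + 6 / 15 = -627 / 35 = -17.91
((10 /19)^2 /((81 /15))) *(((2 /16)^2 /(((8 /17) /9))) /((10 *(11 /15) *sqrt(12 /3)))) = 2125 /2033152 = 0.00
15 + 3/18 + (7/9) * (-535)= -400.94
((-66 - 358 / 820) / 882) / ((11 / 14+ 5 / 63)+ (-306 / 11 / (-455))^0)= -27239 / 674450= -0.04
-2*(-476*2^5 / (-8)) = -3808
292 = 292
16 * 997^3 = 15856431568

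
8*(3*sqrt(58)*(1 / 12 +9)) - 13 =-13 +218*sqrt(58) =1647.24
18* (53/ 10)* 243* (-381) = -44162091/ 5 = -8832418.20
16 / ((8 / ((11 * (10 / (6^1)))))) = 110 / 3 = 36.67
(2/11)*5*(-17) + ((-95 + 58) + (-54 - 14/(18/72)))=-1787/11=-162.45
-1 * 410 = -410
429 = 429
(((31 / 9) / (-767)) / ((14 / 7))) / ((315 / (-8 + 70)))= -961 / 2174445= -0.00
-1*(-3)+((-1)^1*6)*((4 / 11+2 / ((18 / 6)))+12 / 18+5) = -409 / 11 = -37.18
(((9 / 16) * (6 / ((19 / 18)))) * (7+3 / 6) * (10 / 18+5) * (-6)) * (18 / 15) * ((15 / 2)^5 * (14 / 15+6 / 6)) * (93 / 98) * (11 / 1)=-27371979421875 / 59584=-459384724.45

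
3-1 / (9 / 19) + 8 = 8.89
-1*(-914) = 914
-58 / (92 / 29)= -841 / 46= -18.28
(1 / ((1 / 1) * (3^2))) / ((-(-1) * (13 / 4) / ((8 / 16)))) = 2 / 117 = 0.02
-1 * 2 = -2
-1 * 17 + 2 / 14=-118 / 7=-16.86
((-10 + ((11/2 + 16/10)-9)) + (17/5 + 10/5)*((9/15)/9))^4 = 17734.68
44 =44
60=60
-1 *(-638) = 638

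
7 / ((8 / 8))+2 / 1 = 9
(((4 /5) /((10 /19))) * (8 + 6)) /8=133 /50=2.66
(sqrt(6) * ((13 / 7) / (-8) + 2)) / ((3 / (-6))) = -99 * sqrt(6) / 28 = -8.66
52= 52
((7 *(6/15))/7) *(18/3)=12/5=2.40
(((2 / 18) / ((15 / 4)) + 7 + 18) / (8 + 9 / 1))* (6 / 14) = 3379 / 5355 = 0.63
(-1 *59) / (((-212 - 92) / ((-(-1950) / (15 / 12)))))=11505 / 38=302.76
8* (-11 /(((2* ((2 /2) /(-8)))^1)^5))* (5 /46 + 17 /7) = 36810752 /161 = 228638.21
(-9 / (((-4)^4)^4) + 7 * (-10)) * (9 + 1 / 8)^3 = -116957070484663393 / 2199023255552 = -53185.92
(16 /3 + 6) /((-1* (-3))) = 34 /9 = 3.78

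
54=54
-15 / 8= -1.88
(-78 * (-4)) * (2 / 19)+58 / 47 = 30430 / 893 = 34.08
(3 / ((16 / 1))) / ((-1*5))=-3 / 80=-0.04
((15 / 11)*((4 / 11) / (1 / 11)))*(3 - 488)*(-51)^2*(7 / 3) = -176607900 / 11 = -16055263.64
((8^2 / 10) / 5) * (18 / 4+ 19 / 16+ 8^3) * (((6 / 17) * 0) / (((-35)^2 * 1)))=0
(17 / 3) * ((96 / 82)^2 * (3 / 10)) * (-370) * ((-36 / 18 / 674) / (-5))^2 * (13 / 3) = -6279936 / 4772737225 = -0.00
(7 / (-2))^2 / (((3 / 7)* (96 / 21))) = 2401 / 384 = 6.25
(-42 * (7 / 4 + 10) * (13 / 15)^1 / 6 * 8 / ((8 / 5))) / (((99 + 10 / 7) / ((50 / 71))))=-748475 / 299478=-2.50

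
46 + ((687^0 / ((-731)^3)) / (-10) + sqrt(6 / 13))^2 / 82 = sqrt(78) / 2081993359030 + 18251080389852234780493 / 396714075600148490600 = 46.01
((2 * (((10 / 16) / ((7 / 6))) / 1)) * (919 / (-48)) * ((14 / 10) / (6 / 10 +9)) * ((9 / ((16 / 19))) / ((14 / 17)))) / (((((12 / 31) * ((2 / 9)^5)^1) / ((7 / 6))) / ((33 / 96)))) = -9961705754055 / 134217728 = -74220.49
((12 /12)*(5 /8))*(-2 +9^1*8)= 175 /4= 43.75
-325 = -325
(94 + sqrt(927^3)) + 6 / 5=28319.27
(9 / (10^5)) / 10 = 9 / 1000000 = 0.00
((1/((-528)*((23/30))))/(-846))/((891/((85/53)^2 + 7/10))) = 91913/8571173969952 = 0.00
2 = 2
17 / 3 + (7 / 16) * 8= 55 / 6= 9.17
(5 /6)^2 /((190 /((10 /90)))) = 5 /12312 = 0.00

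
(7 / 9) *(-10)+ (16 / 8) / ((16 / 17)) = -407 / 72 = -5.65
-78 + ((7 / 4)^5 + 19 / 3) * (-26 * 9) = -2765139 / 512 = -5400.66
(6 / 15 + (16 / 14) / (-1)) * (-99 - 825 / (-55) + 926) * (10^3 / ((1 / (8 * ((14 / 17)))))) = -70054400 / 17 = -4120847.06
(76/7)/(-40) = -19/70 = -0.27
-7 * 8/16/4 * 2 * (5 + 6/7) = -41/4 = -10.25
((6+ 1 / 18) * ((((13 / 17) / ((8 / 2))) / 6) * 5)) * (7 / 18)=49595 / 132192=0.38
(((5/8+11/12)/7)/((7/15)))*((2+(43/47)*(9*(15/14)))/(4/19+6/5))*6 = 375454725/17281712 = 21.73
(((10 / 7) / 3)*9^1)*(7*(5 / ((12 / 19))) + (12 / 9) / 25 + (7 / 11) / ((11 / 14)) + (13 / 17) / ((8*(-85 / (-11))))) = 1181091003 / 4895660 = 241.25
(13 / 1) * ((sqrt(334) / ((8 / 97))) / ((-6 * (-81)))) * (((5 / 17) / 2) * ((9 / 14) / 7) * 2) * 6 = 6305 * sqrt(334) / 119952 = 0.96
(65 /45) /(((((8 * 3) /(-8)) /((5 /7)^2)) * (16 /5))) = -1625 /21168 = -0.08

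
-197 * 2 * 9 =-3546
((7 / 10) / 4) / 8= 7 / 320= 0.02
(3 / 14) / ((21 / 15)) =0.15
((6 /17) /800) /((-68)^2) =3 /31443200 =0.00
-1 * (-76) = 76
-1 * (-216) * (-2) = -432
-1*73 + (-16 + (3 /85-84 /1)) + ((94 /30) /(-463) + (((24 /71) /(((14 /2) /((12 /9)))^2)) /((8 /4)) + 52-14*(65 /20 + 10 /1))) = -251760134771 /821496270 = -306.47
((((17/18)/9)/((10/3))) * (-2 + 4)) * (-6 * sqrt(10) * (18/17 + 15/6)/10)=-121 * sqrt(10)/900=-0.43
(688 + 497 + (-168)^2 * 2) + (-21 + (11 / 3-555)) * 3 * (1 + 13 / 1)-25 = 33570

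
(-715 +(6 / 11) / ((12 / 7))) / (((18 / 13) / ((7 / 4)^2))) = -1112839 / 704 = -1580.74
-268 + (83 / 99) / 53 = -1406113 / 5247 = -267.98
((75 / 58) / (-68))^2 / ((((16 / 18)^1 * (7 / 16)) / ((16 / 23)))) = 50625 / 78261778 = 0.00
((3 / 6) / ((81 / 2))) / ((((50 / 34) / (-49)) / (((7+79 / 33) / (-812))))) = 3689 / 775170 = 0.00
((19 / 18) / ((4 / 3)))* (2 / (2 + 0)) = 0.79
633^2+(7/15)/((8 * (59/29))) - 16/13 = 36879304919/92040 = 400687.80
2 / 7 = 0.29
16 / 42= 8 / 21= 0.38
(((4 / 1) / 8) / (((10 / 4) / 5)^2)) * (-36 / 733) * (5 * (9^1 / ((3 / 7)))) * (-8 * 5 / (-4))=-75600 / 733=-103.14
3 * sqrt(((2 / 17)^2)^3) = 24 / 4913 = 0.00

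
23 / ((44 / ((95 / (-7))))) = -2185 / 308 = -7.09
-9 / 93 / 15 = -1 / 155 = -0.01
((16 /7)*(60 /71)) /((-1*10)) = -96 /497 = -0.19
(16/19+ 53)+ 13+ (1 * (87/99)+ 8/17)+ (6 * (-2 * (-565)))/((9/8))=21655031/3553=6094.86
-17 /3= -5.67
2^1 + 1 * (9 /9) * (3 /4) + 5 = 31 /4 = 7.75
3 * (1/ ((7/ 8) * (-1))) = -24/ 7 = -3.43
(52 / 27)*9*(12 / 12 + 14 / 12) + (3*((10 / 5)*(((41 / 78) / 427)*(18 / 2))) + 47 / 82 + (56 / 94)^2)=348858215591 / 9049473342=38.55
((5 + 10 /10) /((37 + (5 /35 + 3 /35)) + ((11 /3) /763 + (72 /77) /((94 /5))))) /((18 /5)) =9861775 /220606612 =0.04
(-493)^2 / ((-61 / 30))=-7291470 / 61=-119532.30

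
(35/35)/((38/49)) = 49/38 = 1.29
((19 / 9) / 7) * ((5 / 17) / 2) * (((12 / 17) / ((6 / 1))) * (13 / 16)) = 0.00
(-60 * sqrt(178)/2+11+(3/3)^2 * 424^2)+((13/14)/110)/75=20765398513/115500 - 30 * sqrt(178)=179386.75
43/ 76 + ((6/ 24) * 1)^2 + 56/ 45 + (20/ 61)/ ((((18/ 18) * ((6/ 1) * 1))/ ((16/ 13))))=21045467/ 10848240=1.94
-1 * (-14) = 14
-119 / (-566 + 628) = -119 / 62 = -1.92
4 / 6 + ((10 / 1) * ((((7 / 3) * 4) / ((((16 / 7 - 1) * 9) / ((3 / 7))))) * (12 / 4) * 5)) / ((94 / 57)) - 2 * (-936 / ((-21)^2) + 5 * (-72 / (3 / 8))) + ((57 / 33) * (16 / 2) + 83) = 468117017 / 227997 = 2053.17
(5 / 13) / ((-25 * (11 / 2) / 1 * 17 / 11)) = -2 / 1105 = -0.00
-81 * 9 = -729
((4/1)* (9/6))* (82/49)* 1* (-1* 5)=-2460/49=-50.20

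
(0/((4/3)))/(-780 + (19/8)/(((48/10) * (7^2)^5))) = 0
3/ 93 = 1/ 31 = 0.03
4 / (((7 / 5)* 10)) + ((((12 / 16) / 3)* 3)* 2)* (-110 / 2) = -1151 / 14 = -82.21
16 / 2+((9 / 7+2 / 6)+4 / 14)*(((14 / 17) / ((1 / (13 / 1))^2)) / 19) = 21272 / 969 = 21.95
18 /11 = 1.64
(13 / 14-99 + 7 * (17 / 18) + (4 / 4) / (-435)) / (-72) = 835511 / 657720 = 1.27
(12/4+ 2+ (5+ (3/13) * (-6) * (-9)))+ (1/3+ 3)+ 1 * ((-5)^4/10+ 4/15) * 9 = 230371/390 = 590.69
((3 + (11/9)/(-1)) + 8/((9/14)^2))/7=1712/567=3.02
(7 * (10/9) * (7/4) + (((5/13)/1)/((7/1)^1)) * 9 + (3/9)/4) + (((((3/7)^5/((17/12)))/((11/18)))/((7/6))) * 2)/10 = 730606581539/51480849420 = 14.19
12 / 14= 6 / 7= 0.86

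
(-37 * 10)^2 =136900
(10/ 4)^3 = 125/ 8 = 15.62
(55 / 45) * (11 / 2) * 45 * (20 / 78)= 3025 / 39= 77.56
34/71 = 0.48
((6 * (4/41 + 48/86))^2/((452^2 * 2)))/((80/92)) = 0.00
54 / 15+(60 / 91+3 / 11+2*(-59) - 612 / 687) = -131071723 / 1146145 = -114.36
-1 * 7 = -7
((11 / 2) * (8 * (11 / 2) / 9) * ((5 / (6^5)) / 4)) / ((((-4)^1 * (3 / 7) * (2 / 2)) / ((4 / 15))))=-847 / 1259712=-0.00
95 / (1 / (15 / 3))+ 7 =482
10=10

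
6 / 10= 0.60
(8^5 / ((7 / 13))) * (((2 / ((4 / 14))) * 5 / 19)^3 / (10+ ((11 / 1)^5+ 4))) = 521830400 / 220948967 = 2.36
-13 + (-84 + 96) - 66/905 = -971/905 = -1.07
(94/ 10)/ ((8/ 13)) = 611/ 40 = 15.28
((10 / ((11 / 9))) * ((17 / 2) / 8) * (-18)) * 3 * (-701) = 14479155 / 44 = 329071.70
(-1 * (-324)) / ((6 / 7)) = 378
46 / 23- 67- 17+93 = 11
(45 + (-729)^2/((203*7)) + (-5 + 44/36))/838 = 2655080/5358591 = 0.50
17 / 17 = 1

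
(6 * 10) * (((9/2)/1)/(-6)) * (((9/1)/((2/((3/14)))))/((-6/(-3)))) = -1215/56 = -21.70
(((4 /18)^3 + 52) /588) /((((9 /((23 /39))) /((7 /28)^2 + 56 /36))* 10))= 50797961 /54164466720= 0.00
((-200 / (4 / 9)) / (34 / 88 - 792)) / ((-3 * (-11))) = 0.02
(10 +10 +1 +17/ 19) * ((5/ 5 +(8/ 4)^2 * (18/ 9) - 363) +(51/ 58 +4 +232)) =-1412944/ 551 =-2564.33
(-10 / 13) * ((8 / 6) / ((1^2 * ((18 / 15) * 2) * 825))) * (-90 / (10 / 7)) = 14 / 429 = 0.03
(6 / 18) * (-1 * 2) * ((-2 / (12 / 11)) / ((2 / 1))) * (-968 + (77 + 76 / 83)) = -812647 / 1494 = -543.94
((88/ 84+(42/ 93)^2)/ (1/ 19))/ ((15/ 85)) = 8158334/ 60543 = 134.75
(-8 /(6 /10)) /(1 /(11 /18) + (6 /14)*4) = -1540 /387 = -3.98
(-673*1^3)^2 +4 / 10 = 2264647 / 5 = 452929.40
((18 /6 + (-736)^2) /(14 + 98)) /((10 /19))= 10292281 /1120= 9189.54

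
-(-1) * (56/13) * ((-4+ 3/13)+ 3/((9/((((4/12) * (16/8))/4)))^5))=-16.24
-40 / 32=-5 / 4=-1.25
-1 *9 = -9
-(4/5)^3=-64/125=-0.51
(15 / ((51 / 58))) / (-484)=-145 / 4114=-0.04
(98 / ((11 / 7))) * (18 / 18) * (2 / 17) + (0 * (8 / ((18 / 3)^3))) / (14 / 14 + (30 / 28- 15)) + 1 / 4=5675 / 748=7.59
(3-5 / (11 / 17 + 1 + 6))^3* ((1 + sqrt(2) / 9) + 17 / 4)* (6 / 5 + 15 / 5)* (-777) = -77776628517 / 351520-411516553* sqrt(2) / 87880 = -227880.40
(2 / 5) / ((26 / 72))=72 / 65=1.11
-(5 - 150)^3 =3048625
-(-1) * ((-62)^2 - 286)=3558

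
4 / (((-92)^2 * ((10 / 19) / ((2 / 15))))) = 19 / 158700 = 0.00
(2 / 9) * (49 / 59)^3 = 235298 / 1848411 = 0.13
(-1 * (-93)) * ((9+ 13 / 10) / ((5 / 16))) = 76632 / 25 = 3065.28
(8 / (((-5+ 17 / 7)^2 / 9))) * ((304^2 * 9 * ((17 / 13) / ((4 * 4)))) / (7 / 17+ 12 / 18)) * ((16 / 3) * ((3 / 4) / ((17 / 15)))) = 346421376 / 143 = 2422527.10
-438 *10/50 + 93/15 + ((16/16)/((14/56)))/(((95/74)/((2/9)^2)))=-625189/7695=-81.25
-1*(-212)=212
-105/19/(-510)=7/646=0.01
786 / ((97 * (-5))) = -786 / 485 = -1.62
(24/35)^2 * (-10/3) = -384/245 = -1.57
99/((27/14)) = 51.33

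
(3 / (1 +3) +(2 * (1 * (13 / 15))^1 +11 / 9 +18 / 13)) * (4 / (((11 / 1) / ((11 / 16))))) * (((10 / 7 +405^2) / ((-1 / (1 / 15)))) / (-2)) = 2735206307 / 393120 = 6957.69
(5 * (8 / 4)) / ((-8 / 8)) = -10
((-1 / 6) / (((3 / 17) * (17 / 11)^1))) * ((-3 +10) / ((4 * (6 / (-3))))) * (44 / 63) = 121 / 324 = 0.37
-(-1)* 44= 44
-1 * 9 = -9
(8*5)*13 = 520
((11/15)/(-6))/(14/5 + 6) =-1/72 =-0.01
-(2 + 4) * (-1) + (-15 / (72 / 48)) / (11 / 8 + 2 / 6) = 6 / 41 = 0.15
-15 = -15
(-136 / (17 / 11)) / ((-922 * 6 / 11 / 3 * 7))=242 / 3227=0.07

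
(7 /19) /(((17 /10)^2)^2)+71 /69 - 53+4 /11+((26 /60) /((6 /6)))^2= -18563860108457 /361336902300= -51.38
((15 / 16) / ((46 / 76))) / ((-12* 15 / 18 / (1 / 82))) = -57 / 30176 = -0.00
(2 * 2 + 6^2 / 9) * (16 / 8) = 16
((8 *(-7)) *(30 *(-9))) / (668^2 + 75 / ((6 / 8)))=3780 / 111581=0.03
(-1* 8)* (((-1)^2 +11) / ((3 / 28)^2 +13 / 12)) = -225792 / 2575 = -87.69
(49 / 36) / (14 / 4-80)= -0.02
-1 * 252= -252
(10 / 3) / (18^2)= 5 / 486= 0.01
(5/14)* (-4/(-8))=5/28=0.18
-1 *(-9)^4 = -6561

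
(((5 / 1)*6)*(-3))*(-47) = 4230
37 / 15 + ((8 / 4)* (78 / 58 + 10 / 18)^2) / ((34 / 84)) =39203141 / 1930095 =20.31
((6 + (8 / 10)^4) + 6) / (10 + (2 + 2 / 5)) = 3878 / 3875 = 1.00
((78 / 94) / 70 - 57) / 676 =-187491 / 2224040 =-0.08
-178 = -178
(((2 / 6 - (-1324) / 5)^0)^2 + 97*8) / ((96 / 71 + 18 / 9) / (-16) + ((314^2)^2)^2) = 11928 / 1450720660879107291797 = 0.00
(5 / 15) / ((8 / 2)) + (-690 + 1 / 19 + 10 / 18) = -471487 / 684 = -689.31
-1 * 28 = -28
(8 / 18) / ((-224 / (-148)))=37 / 126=0.29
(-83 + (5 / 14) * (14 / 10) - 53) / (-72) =271 / 144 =1.88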